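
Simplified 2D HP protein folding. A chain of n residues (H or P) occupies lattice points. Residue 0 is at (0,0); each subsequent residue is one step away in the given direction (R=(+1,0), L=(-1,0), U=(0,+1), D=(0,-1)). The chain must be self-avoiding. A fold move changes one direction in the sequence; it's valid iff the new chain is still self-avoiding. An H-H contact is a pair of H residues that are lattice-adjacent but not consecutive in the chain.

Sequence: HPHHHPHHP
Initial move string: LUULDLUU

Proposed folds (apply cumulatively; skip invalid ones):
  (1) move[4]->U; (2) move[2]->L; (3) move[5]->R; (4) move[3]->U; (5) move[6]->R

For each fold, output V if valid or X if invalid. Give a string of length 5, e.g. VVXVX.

Answer: VVVVV

Derivation:
Initial: LUULDLUU -> [(0, 0), (-1, 0), (-1, 1), (-1, 2), (-2, 2), (-2, 1), (-3, 1), (-3, 2), (-3, 3)]
Fold 1: move[4]->U => LUULULUU VALID
Fold 2: move[2]->L => LULLULUU VALID
Fold 3: move[5]->R => LULLURUU VALID
Fold 4: move[3]->U => LULUURUU VALID
Fold 5: move[6]->R => LULUURRU VALID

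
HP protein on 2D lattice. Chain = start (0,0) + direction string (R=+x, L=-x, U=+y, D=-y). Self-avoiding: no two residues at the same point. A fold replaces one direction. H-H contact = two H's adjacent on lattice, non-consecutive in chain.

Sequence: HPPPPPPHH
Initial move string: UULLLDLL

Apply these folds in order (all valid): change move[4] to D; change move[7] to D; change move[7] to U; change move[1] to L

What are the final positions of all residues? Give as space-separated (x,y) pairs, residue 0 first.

Answer: (0,0) (0,1) (-1,1) (-2,1) (-3,1) (-3,0) (-3,-1) (-4,-1) (-4,0)

Derivation:
Initial moves: UULLLDLL
Fold: move[4]->D => UULLDDLL (positions: [(0, 0), (0, 1), (0, 2), (-1, 2), (-2, 2), (-2, 1), (-2, 0), (-3, 0), (-4, 0)])
Fold: move[7]->D => UULLDDLD (positions: [(0, 0), (0, 1), (0, 2), (-1, 2), (-2, 2), (-2, 1), (-2, 0), (-3, 0), (-3, -1)])
Fold: move[7]->U => UULLDDLU (positions: [(0, 0), (0, 1), (0, 2), (-1, 2), (-2, 2), (-2, 1), (-2, 0), (-3, 0), (-3, 1)])
Fold: move[1]->L => ULLLDDLU (positions: [(0, 0), (0, 1), (-1, 1), (-2, 1), (-3, 1), (-3, 0), (-3, -1), (-4, -1), (-4, 0)])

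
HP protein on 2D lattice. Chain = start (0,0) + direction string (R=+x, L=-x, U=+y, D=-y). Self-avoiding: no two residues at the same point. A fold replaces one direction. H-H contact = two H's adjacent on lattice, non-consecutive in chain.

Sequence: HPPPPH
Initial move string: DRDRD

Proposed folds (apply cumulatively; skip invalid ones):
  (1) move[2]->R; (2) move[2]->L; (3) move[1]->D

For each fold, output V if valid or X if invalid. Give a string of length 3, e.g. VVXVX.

Initial: DRDRD -> [(0, 0), (0, -1), (1, -1), (1, -2), (2, -2), (2, -3)]
Fold 1: move[2]->R => DRRRD VALID
Fold 2: move[2]->L => DRLRD INVALID (collision), skipped
Fold 3: move[1]->D => DDRRD VALID

Answer: VXV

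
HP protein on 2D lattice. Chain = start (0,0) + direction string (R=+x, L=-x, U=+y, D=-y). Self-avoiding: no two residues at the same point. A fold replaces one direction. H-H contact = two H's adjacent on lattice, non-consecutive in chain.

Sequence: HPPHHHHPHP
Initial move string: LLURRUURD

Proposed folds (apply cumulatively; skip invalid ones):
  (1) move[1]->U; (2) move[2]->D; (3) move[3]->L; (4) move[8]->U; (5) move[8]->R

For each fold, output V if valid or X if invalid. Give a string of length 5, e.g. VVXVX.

Answer: VXXVV

Derivation:
Initial: LLURRUURD -> [(0, 0), (-1, 0), (-2, 0), (-2, 1), (-1, 1), (0, 1), (0, 2), (0, 3), (1, 3), (1, 2)]
Fold 1: move[1]->U => LUURRUURD VALID
Fold 2: move[2]->D => LUDRRUURD INVALID (collision), skipped
Fold 3: move[3]->L => LUULRUURD INVALID (collision), skipped
Fold 4: move[8]->U => LUURRUURU VALID
Fold 5: move[8]->R => LUURRUURR VALID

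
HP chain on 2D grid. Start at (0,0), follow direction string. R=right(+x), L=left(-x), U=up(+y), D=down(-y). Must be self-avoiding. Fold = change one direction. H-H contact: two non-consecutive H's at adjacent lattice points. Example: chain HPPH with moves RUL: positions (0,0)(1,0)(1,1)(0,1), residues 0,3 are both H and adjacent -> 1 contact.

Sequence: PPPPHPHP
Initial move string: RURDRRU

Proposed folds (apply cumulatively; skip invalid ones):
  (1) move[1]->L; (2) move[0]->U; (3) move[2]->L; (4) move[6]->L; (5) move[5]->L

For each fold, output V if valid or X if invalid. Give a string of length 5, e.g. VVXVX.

Initial: RURDRRU -> [(0, 0), (1, 0), (1, 1), (2, 1), (2, 0), (3, 0), (4, 0), (4, 1)]
Fold 1: move[1]->L => RLRDRRU INVALID (collision), skipped
Fold 2: move[0]->U => UURDRRU VALID
Fold 3: move[2]->L => UULDRRU INVALID (collision), skipped
Fold 4: move[6]->L => UURDRRL INVALID (collision), skipped
Fold 5: move[5]->L => UURDRLU INVALID (collision), skipped

Answer: XVXXX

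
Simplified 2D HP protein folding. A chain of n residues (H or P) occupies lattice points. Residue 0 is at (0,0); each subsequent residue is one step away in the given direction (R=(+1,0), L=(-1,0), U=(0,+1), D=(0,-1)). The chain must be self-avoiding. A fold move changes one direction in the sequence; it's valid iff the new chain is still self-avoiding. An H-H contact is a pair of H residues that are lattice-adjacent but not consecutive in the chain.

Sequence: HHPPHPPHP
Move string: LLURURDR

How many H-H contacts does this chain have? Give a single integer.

Answer: 3

Derivation:
Positions: [(0, 0), (-1, 0), (-2, 0), (-2, 1), (-1, 1), (-1, 2), (0, 2), (0, 1), (1, 1)]
H-H contact: residue 0 @(0,0) - residue 7 @(0, 1)
H-H contact: residue 1 @(-1,0) - residue 4 @(-1, 1)
H-H contact: residue 4 @(-1,1) - residue 7 @(0, 1)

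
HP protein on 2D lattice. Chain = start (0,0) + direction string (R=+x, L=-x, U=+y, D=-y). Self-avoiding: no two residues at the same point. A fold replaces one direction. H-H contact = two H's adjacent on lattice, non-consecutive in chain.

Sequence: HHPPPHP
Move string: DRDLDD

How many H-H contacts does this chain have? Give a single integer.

Positions: [(0, 0), (0, -1), (1, -1), (1, -2), (0, -2), (0, -3), (0, -4)]
No H-H contacts found.

Answer: 0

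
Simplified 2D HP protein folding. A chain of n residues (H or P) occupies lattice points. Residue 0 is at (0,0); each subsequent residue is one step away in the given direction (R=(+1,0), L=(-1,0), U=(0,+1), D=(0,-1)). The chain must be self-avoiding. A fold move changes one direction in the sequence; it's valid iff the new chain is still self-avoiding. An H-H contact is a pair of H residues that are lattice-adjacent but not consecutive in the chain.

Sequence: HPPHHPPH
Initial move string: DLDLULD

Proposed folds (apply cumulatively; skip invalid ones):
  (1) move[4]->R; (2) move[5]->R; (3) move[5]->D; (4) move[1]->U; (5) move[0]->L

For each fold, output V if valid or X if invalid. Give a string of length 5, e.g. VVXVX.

Initial: DLDLULD -> [(0, 0), (0, -1), (-1, -1), (-1, -2), (-2, -2), (-2, -1), (-3, -1), (-3, -2)]
Fold 1: move[4]->R => DLDLRLD INVALID (collision), skipped
Fold 2: move[5]->R => DLDLURD INVALID (collision), skipped
Fold 3: move[5]->D => DLDLUDD INVALID (collision), skipped
Fold 4: move[1]->U => DUDLULD INVALID (collision), skipped
Fold 5: move[0]->L => LLDLULD VALID

Answer: XXXXV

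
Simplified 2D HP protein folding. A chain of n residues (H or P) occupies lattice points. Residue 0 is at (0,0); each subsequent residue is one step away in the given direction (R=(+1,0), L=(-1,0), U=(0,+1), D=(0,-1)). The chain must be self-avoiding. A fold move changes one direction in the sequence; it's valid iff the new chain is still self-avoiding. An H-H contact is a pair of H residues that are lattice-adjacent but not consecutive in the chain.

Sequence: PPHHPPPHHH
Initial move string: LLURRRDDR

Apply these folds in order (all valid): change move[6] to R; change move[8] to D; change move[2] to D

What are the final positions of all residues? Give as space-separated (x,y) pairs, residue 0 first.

Initial moves: LLURRRDDR
Fold: move[6]->R => LLURRRRDR (positions: [(0, 0), (-1, 0), (-2, 0), (-2, 1), (-1, 1), (0, 1), (1, 1), (2, 1), (2, 0), (3, 0)])
Fold: move[8]->D => LLURRRRDD (positions: [(0, 0), (-1, 0), (-2, 0), (-2, 1), (-1, 1), (0, 1), (1, 1), (2, 1), (2, 0), (2, -1)])
Fold: move[2]->D => LLDRRRRDD (positions: [(0, 0), (-1, 0), (-2, 0), (-2, -1), (-1, -1), (0, -1), (1, -1), (2, -1), (2, -2), (2, -3)])

Answer: (0,0) (-1,0) (-2,0) (-2,-1) (-1,-1) (0,-1) (1,-1) (2,-1) (2,-2) (2,-3)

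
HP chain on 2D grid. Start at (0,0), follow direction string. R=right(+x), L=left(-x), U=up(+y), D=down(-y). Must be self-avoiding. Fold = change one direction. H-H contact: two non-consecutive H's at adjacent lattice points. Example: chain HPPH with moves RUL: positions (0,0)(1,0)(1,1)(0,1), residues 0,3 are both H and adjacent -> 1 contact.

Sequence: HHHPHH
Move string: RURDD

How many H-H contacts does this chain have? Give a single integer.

Answer: 1

Derivation:
Positions: [(0, 0), (1, 0), (1, 1), (2, 1), (2, 0), (2, -1)]
H-H contact: residue 1 @(1,0) - residue 4 @(2, 0)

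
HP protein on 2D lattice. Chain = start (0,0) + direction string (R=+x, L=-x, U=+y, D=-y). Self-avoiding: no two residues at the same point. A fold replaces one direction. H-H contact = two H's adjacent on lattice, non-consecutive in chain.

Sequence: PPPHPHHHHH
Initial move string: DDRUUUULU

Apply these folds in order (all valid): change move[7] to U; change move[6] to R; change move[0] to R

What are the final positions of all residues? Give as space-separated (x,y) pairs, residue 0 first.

Initial moves: DDRUUUULU
Fold: move[7]->U => DDRUUUUUU (positions: [(0, 0), (0, -1), (0, -2), (1, -2), (1, -1), (1, 0), (1, 1), (1, 2), (1, 3), (1, 4)])
Fold: move[6]->R => DDRUUURUU (positions: [(0, 0), (0, -1), (0, -2), (1, -2), (1, -1), (1, 0), (1, 1), (2, 1), (2, 2), (2, 3)])
Fold: move[0]->R => RDRUUURUU (positions: [(0, 0), (1, 0), (1, -1), (2, -1), (2, 0), (2, 1), (2, 2), (3, 2), (3, 3), (3, 4)])

Answer: (0,0) (1,0) (1,-1) (2,-1) (2,0) (2,1) (2,2) (3,2) (3,3) (3,4)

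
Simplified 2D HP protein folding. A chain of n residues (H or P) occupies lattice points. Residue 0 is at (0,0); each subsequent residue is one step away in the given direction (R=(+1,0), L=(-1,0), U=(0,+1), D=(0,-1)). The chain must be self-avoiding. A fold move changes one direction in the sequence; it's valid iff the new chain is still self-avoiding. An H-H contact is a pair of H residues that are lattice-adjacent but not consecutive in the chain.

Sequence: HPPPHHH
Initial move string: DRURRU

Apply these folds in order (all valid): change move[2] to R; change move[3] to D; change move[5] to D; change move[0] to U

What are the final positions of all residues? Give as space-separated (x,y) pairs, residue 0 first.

Answer: (0,0) (0,1) (1,1) (2,1) (2,0) (3,0) (3,-1)

Derivation:
Initial moves: DRURRU
Fold: move[2]->R => DRRRRU (positions: [(0, 0), (0, -1), (1, -1), (2, -1), (3, -1), (4, -1), (4, 0)])
Fold: move[3]->D => DRRDRU (positions: [(0, 0), (0, -1), (1, -1), (2, -1), (2, -2), (3, -2), (3, -1)])
Fold: move[5]->D => DRRDRD (positions: [(0, 0), (0, -1), (1, -1), (2, -1), (2, -2), (3, -2), (3, -3)])
Fold: move[0]->U => URRDRD (positions: [(0, 0), (0, 1), (1, 1), (2, 1), (2, 0), (3, 0), (3, -1)])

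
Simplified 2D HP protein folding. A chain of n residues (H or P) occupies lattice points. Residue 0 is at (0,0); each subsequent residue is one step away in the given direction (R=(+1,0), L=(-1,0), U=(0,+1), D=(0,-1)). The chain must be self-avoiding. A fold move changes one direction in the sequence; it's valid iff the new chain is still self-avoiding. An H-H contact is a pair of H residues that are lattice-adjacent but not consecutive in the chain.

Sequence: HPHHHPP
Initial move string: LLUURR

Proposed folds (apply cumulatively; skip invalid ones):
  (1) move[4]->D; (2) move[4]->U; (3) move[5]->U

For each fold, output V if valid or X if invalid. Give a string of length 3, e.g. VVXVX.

Initial: LLUURR -> [(0, 0), (-1, 0), (-2, 0), (-2, 1), (-2, 2), (-1, 2), (0, 2)]
Fold 1: move[4]->D => LLUUDR INVALID (collision), skipped
Fold 2: move[4]->U => LLUUUR VALID
Fold 3: move[5]->U => LLUUUU VALID

Answer: XVV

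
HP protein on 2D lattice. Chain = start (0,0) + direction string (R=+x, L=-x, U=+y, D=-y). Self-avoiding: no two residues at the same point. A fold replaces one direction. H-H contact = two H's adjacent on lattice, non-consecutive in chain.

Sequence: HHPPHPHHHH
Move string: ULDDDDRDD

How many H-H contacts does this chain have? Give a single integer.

Answer: 0

Derivation:
Positions: [(0, 0), (0, 1), (-1, 1), (-1, 0), (-1, -1), (-1, -2), (-1, -3), (0, -3), (0, -4), (0, -5)]
No H-H contacts found.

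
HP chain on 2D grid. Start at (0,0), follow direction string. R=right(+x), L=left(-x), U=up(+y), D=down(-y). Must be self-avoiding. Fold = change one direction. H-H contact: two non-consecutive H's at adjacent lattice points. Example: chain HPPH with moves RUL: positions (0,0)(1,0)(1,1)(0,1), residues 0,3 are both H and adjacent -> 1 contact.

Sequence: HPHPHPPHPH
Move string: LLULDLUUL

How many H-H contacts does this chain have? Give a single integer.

Positions: [(0, 0), (-1, 0), (-2, 0), (-2, 1), (-3, 1), (-3, 0), (-4, 0), (-4, 1), (-4, 2), (-5, 2)]
H-H contact: residue 4 @(-3,1) - residue 7 @(-4, 1)

Answer: 1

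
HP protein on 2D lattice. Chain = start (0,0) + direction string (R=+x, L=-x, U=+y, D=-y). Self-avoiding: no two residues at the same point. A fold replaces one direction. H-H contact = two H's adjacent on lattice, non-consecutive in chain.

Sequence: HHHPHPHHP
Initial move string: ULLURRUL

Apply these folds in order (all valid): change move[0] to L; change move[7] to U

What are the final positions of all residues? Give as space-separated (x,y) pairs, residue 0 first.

Initial moves: ULLURRUL
Fold: move[0]->L => LLLURRUL (positions: [(0, 0), (-1, 0), (-2, 0), (-3, 0), (-3, 1), (-2, 1), (-1, 1), (-1, 2), (-2, 2)])
Fold: move[7]->U => LLLURRUU (positions: [(0, 0), (-1, 0), (-2, 0), (-3, 0), (-3, 1), (-2, 1), (-1, 1), (-1, 2), (-1, 3)])

Answer: (0,0) (-1,0) (-2,0) (-3,0) (-3,1) (-2,1) (-1,1) (-1,2) (-1,3)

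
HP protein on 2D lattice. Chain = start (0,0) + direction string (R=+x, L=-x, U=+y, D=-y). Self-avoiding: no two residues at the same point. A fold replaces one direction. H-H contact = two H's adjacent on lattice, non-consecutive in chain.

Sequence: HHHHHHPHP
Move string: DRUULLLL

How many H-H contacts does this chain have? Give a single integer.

Positions: [(0, 0), (0, -1), (1, -1), (1, 0), (1, 1), (0, 1), (-1, 1), (-2, 1), (-3, 1)]
H-H contact: residue 0 @(0,0) - residue 3 @(1, 0)
H-H contact: residue 0 @(0,0) - residue 5 @(0, 1)

Answer: 2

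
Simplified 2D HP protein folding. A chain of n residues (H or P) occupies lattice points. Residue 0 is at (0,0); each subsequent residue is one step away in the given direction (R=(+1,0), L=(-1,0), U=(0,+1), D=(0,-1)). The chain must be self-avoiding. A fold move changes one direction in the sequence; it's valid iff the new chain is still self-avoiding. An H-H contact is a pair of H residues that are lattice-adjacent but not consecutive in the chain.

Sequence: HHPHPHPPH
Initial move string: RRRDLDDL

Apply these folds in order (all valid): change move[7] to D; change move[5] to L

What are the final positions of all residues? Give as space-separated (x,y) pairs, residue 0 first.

Answer: (0,0) (1,0) (2,0) (3,0) (3,-1) (2,-1) (1,-1) (1,-2) (1,-3)

Derivation:
Initial moves: RRRDLDDL
Fold: move[7]->D => RRRDLDDD (positions: [(0, 0), (1, 0), (2, 0), (3, 0), (3, -1), (2, -1), (2, -2), (2, -3), (2, -4)])
Fold: move[5]->L => RRRDLLDD (positions: [(0, 0), (1, 0), (2, 0), (3, 0), (3, -1), (2, -1), (1, -1), (1, -2), (1, -3)])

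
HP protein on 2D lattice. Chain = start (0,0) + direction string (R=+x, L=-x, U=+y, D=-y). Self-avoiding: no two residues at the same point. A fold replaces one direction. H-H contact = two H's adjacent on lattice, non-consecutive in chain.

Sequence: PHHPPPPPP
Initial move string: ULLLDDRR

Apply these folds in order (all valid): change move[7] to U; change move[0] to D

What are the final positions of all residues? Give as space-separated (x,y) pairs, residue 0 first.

Answer: (0,0) (0,-1) (-1,-1) (-2,-1) (-3,-1) (-3,-2) (-3,-3) (-2,-3) (-2,-2)

Derivation:
Initial moves: ULLLDDRR
Fold: move[7]->U => ULLLDDRU (positions: [(0, 0), (0, 1), (-1, 1), (-2, 1), (-3, 1), (-3, 0), (-3, -1), (-2, -1), (-2, 0)])
Fold: move[0]->D => DLLLDDRU (positions: [(0, 0), (0, -1), (-1, -1), (-2, -1), (-3, -1), (-3, -2), (-3, -3), (-2, -3), (-2, -2)])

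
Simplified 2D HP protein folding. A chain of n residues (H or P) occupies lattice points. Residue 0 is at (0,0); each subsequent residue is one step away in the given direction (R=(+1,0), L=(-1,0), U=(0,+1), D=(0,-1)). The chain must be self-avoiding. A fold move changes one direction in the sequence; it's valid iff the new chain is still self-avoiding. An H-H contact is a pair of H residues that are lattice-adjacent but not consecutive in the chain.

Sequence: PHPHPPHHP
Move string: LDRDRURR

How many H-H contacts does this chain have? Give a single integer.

Positions: [(0, 0), (-1, 0), (-1, -1), (0, -1), (0, -2), (1, -2), (1, -1), (2, -1), (3, -1)]
H-H contact: residue 3 @(0,-1) - residue 6 @(1, -1)

Answer: 1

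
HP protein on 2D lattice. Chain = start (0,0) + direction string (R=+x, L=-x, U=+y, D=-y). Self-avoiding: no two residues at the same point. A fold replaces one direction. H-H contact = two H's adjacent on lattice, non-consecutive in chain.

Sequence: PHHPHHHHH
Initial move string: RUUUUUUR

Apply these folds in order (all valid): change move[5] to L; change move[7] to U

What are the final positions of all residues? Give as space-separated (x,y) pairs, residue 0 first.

Initial moves: RUUUUUUR
Fold: move[5]->L => RUUUULUR (positions: [(0, 0), (1, 0), (1, 1), (1, 2), (1, 3), (1, 4), (0, 4), (0, 5), (1, 5)])
Fold: move[7]->U => RUUUULUU (positions: [(0, 0), (1, 0), (1, 1), (1, 2), (1, 3), (1, 4), (0, 4), (0, 5), (0, 6)])

Answer: (0,0) (1,0) (1,1) (1,2) (1,3) (1,4) (0,4) (0,5) (0,6)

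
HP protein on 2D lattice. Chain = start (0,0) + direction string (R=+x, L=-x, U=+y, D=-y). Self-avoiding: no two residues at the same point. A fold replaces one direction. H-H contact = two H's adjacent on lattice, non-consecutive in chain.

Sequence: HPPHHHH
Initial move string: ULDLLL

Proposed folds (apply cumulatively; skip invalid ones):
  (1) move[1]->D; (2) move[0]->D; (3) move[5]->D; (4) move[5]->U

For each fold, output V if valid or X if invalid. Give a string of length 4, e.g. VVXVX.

Initial: ULDLLL -> [(0, 0), (0, 1), (-1, 1), (-1, 0), (-2, 0), (-3, 0), (-4, 0)]
Fold 1: move[1]->D => UDDLLL INVALID (collision), skipped
Fold 2: move[0]->D => DLDLLL VALID
Fold 3: move[5]->D => DLDLLD VALID
Fold 4: move[5]->U => DLDLLU VALID

Answer: XVVV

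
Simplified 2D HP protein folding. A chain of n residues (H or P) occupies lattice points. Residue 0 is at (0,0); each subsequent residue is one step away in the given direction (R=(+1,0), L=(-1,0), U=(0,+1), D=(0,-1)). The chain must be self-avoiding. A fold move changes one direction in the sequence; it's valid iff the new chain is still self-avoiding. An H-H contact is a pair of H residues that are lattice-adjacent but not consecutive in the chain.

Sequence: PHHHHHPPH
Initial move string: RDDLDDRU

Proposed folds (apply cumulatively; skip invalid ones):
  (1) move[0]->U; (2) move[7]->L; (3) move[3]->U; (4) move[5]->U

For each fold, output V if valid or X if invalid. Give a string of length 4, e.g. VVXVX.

Initial: RDDLDDRU -> [(0, 0), (1, 0), (1, -1), (1, -2), (0, -2), (0, -3), (0, -4), (1, -4), (1, -3)]
Fold 1: move[0]->U => UDDLDDRU INVALID (collision), skipped
Fold 2: move[7]->L => RDDLDDRL INVALID (collision), skipped
Fold 3: move[3]->U => RDDUDDRU INVALID (collision), skipped
Fold 4: move[5]->U => RDDLDURU INVALID (collision), skipped

Answer: XXXX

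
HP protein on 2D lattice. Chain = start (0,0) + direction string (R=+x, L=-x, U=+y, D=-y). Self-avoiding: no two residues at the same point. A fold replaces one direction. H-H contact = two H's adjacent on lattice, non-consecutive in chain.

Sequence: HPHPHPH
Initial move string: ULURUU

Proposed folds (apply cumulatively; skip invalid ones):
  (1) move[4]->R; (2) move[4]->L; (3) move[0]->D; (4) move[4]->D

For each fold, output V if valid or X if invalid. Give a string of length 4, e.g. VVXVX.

Initial: ULURUU -> [(0, 0), (0, 1), (-1, 1), (-1, 2), (0, 2), (0, 3), (0, 4)]
Fold 1: move[4]->R => ULURRU VALID
Fold 2: move[4]->L => ULURLU INVALID (collision), skipped
Fold 3: move[0]->D => DLURRU INVALID (collision), skipped
Fold 4: move[4]->D => ULURDU INVALID (collision), skipped

Answer: VXXX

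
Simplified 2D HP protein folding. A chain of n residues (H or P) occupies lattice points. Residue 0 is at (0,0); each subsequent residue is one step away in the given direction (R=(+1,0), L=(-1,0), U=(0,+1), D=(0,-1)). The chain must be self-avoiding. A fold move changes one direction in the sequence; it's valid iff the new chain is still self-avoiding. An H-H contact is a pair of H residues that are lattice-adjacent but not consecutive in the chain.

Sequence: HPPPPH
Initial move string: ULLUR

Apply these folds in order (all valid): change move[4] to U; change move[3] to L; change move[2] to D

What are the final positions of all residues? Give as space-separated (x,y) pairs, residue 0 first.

Initial moves: ULLUR
Fold: move[4]->U => ULLUU (positions: [(0, 0), (0, 1), (-1, 1), (-2, 1), (-2, 2), (-2, 3)])
Fold: move[3]->L => ULLLU (positions: [(0, 0), (0, 1), (-1, 1), (-2, 1), (-3, 1), (-3, 2)])
Fold: move[2]->D => ULDLU (positions: [(0, 0), (0, 1), (-1, 1), (-1, 0), (-2, 0), (-2, 1)])

Answer: (0,0) (0,1) (-1,1) (-1,0) (-2,0) (-2,1)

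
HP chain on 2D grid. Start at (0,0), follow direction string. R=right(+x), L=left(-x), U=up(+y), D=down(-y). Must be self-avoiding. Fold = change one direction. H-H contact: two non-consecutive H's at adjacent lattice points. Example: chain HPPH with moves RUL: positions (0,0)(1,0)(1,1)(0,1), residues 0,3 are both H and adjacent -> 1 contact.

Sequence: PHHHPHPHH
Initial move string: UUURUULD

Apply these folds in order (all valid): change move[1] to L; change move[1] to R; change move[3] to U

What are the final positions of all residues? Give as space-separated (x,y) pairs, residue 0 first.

Answer: (0,0) (0,1) (1,1) (1,2) (1,3) (1,4) (1,5) (0,5) (0,4)

Derivation:
Initial moves: UUURUULD
Fold: move[1]->L => ULURUULD (positions: [(0, 0), (0, 1), (-1, 1), (-1, 2), (0, 2), (0, 3), (0, 4), (-1, 4), (-1, 3)])
Fold: move[1]->R => URURUULD (positions: [(0, 0), (0, 1), (1, 1), (1, 2), (2, 2), (2, 3), (2, 4), (1, 4), (1, 3)])
Fold: move[3]->U => URUUUULD (positions: [(0, 0), (0, 1), (1, 1), (1, 2), (1, 3), (1, 4), (1, 5), (0, 5), (0, 4)])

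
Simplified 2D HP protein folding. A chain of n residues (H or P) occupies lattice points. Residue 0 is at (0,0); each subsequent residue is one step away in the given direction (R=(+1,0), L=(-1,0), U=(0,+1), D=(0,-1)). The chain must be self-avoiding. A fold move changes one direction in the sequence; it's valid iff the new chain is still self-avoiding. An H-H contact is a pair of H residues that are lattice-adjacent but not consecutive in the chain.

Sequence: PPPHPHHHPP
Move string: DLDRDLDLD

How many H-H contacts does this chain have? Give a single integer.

Positions: [(0, 0), (0, -1), (-1, -1), (-1, -2), (0, -2), (0, -3), (-1, -3), (-1, -4), (-2, -4), (-2, -5)]
H-H contact: residue 3 @(-1,-2) - residue 6 @(-1, -3)

Answer: 1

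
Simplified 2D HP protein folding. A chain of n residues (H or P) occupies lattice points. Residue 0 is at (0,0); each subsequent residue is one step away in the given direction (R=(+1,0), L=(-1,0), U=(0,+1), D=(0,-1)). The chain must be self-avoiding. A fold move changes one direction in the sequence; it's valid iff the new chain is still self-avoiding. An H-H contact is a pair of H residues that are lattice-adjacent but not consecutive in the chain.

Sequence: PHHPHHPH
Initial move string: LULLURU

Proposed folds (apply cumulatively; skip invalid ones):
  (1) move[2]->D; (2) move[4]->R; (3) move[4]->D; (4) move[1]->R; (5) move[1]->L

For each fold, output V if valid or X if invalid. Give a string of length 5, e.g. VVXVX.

Answer: XXXXV

Derivation:
Initial: LULLURU -> [(0, 0), (-1, 0), (-1, 1), (-2, 1), (-3, 1), (-3, 2), (-2, 2), (-2, 3)]
Fold 1: move[2]->D => LUDLURU INVALID (collision), skipped
Fold 2: move[4]->R => LULLRRU INVALID (collision), skipped
Fold 3: move[4]->D => LULLDRU INVALID (collision), skipped
Fold 4: move[1]->R => LRLLURU INVALID (collision), skipped
Fold 5: move[1]->L => LLLLURU VALID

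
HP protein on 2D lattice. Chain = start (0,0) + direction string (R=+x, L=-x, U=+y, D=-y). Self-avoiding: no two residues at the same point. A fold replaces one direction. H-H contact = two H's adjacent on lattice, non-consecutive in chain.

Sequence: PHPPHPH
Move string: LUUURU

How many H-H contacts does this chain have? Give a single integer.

Positions: [(0, 0), (-1, 0), (-1, 1), (-1, 2), (-1, 3), (0, 3), (0, 4)]
No H-H contacts found.

Answer: 0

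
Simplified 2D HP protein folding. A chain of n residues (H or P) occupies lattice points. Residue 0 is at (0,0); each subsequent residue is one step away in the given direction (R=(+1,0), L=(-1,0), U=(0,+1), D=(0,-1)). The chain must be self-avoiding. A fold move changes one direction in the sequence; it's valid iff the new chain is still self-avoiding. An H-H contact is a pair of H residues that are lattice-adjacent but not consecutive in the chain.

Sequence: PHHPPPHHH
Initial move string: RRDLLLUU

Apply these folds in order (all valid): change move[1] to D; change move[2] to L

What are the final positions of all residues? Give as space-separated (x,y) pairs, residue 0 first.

Answer: (0,0) (1,0) (1,-1) (0,-1) (-1,-1) (-2,-1) (-3,-1) (-3,0) (-3,1)

Derivation:
Initial moves: RRDLLLUU
Fold: move[1]->D => RDDLLLUU (positions: [(0, 0), (1, 0), (1, -1), (1, -2), (0, -2), (-1, -2), (-2, -2), (-2, -1), (-2, 0)])
Fold: move[2]->L => RDLLLLUU (positions: [(0, 0), (1, 0), (1, -1), (0, -1), (-1, -1), (-2, -1), (-3, -1), (-3, 0), (-3, 1)])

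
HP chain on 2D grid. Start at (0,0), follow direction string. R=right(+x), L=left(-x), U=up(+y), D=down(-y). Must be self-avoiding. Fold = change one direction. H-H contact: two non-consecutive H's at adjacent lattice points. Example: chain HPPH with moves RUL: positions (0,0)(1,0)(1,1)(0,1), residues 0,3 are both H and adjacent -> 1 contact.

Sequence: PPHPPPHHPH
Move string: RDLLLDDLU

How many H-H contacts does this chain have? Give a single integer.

Answer: 1

Derivation:
Positions: [(0, 0), (1, 0), (1, -1), (0, -1), (-1, -1), (-2, -1), (-2, -2), (-2, -3), (-3, -3), (-3, -2)]
H-H contact: residue 6 @(-2,-2) - residue 9 @(-3, -2)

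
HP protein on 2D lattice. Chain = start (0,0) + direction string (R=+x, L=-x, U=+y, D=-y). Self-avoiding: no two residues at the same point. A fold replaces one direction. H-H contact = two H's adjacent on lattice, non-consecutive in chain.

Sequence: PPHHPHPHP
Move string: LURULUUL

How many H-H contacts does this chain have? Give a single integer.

Answer: 1

Derivation:
Positions: [(0, 0), (-1, 0), (-1, 1), (0, 1), (0, 2), (-1, 2), (-1, 3), (-1, 4), (-2, 4)]
H-H contact: residue 2 @(-1,1) - residue 5 @(-1, 2)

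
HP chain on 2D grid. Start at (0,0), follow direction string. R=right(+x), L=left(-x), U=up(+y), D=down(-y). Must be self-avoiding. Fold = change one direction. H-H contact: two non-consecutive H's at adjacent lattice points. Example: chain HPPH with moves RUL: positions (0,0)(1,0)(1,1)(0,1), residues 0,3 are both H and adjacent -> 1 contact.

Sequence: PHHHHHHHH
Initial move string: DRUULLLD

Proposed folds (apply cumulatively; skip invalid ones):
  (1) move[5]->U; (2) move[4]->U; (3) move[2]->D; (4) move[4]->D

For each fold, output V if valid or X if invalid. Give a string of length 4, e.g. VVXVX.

Answer: VVXX

Derivation:
Initial: DRUULLLD -> [(0, 0), (0, -1), (1, -1), (1, 0), (1, 1), (0, 1), (-1, 1), (-2, 1), (-2, 0)]
Fold 1: move[5]->U => DRUULULD VALID
Fold 2: move[4]->U => DRUUUULD VALID
Fold 3: move[2]->D => DRDUUULD INVALID (collision), skipped
Fold 4: move[4]->D => DRUUDULD INVALID (collision), skipped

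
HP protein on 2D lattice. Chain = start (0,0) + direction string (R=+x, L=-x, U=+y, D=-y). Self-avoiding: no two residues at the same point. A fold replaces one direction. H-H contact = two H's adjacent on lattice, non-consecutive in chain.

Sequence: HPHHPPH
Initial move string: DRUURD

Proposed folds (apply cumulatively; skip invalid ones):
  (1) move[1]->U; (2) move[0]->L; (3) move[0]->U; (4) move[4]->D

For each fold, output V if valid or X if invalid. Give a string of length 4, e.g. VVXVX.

Answer: XXVX

Derivation:
Initial: DRUURD -> [(0, 0), (0, -1), (1, -1), (1, 0), (1, 1), (2, 1), (2, 0)]
Fold 1: move[1]->U => DUUURD INVALID (collision), skipped
Fold 2: move[0]->L => LRUURD INVALID (collision), skipped
Fold 3: move[0]->U => URUURD VALID
Fold 4: move[4]->D => URUUDD INVALID (collision), skipped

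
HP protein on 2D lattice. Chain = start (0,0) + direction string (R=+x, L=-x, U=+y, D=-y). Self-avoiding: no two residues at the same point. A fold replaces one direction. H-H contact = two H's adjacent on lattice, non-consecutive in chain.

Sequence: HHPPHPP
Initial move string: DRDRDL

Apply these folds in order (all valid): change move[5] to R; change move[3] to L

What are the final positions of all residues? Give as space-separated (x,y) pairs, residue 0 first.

Answer: (0,0) (0,-1) (1,-1) (1,-2) (0,-2) (0,-3) (1,-3)

Derivation:
Initial moves: DRDRDL
Fold: move[5]->R => DRDRDR (positions: [(0, 0), (0, -1), (1, -1), (1, -2), (2, -2), (2, -3), (3, -3)])
Fold: move[3]->L => DRDLDR (positions: [(0, 0), (0, -1), (1, -1), (1, -2), (0, -2), (0, -3), (1, -3)])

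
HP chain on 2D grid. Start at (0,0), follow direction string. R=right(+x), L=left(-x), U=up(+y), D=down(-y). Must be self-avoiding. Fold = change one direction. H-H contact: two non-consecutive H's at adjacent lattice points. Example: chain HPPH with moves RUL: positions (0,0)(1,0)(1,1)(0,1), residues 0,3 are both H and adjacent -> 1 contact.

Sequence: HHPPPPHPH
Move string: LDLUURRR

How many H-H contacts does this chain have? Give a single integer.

Answer: 1

Derivation:
Positions: [(0, 0), (-1, 0), (-1, -1), (-2, -1), (-2, 0), (-2, 1), (-1, 1), (0, 1), (1, 1)]
H-H contact: residue 1 @(-1,0) - residue 6 @(-1, 1)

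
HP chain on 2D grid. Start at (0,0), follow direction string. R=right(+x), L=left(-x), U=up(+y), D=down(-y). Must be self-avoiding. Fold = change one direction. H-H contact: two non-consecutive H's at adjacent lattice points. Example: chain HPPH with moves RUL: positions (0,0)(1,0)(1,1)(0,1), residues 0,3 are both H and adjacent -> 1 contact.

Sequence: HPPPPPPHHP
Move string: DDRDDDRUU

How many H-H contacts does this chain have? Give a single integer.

Answer: 0

Derivation:
Positions: [(0, 0), (0, -1), (0, -2), (1, -2), (1, -3), (1, -4), (1, -5), (2, -5), (2, -4), (2, -3)]
No H-H contacts found.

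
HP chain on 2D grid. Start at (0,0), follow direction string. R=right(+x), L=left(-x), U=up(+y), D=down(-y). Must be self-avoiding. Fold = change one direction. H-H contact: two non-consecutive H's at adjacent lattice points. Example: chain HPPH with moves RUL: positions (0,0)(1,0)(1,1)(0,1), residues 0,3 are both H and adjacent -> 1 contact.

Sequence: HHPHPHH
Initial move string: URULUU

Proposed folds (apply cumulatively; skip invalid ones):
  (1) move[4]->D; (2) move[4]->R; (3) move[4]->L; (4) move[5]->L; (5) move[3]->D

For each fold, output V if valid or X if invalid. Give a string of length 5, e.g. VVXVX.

Answer: XXVVX

Derivation:
Initial: URULUU -> [(0, 0), (0, 1), (1, 1), (1, 2), (0, 2), (0, 3), (0, 4)]
Fold 1: move[4]->D => URULDU INVALID (collision), skipped
Fold 2: move[4]->R => URULRU INVALID (collision), skipped
Fold 3: move[4]->L => URULLU VALID
Fold 4: move[5]->L => URULLL VALID
Fold 5: move[3]->D => URUDLL INVALID (collision), skipped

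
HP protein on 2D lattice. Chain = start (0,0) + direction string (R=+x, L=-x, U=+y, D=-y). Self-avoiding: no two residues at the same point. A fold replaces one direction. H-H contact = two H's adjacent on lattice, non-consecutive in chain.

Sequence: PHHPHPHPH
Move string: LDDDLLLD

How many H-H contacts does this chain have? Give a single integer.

Positions: [(0, 0), (-1, 0), (-1, -1), (-1, -2), (-1, -3), (-2, -3), (-3, -3), (-4, -3), (-4, -4)]
No H-H contacts found.

Answer: 0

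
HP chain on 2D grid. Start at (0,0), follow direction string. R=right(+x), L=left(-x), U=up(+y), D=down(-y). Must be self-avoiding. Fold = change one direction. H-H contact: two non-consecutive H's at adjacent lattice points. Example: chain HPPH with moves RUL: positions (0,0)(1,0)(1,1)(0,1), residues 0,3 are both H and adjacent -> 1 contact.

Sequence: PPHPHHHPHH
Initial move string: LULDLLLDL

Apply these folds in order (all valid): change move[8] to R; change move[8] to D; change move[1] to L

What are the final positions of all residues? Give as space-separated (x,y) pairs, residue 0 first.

Answer: (0,0) (-1,0) (-2,0) (-3,0) (-3,-1) (-4,-1) (-5,-1) (-6,-1) (-6,-2) (-6,-3)

Derivation:
Initial moves: LULDLLLDL
Fold: move[8]->R => LULDLLLDR (positions: [(0, 0), (-1, 0), (-1, 1), (-2, 1), (-2, 0), (-3, 0), (-4, 0), (-5, 0), (-5, -1), (-4, -1)])
Fold: move[8]->D => LULDLLLDD (positions: [(0, 0), (-1, 0), (-1, 1), (-2, 1), (-2, 0), (-3, 0), (-4, 0), (-5, 0), (-5, -1), (-5, -2)])
Fold: move[1]->L => LLLDLLLDD (positions: [(0, 0), (-1, 0), (-2, 0), (-3, 0), (-3, -1), (-4, -1), (-5, -1), (-6, -1), (-6, -2), (-6, -3)])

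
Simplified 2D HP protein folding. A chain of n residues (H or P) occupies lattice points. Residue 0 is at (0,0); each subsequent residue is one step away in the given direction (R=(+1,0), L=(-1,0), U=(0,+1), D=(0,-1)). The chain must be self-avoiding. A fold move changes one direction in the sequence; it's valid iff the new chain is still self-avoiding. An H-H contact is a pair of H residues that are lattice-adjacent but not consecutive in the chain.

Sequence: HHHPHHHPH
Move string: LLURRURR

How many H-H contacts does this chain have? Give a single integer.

Answer: 2

Derivation:
Positions: [(0, 0), (-1, 0), (-2, 0), (-2, 1), (-1, 1), (0, 1), (0, 2), (1, 2), (2, 2)]
H-H contact: residue 0 @(0,0) - residue 5 @(0, 1)
H-H contact: residue 1 @(-1,0) - residue 4 @(-1, 1)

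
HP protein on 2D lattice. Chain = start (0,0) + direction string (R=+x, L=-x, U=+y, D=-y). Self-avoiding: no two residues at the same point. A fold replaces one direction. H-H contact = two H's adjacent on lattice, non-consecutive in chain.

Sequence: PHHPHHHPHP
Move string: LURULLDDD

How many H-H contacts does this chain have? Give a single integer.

Answer: 2

Derivation:
Positions: [(0, 0), (-1, 0), (-1, 1), (0, 1), (0, 2), (-1, 2), (-2, 2), (-2, 1), (-2, 0), (-2, -1)]
H-H contact: residue 1 @(-1,0) - residue 8 @(-2, 0)
H-H contact: residue 2 @(-1,1) - residue 5 @(-1, 2)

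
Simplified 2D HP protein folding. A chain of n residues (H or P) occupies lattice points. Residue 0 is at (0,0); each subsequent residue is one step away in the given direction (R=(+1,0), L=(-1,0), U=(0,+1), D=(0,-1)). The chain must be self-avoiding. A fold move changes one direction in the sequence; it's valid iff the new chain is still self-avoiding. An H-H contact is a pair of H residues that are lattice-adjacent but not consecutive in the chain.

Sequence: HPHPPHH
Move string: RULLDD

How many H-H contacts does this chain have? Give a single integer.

Answer: 1

Derivation:
Positions: [(0, 0), (1, 0), (1, 1), (0, 1), (-1, 1), (-1, 0), (-1, -1)]
H-H contact: residue 0 @(0,0) - residue 5 @(-1, 0)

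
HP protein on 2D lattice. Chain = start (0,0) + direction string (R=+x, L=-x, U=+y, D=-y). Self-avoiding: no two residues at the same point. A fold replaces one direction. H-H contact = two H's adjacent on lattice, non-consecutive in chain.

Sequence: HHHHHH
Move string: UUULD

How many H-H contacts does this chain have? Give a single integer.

Positions: [(0, 0), (0, 1), (0, 2), (0, 3), (-1, 3), (-1, 2)]
H-H contact: residue 2 @(0,2) - residue 5 @(-1, 2)

Answer: 1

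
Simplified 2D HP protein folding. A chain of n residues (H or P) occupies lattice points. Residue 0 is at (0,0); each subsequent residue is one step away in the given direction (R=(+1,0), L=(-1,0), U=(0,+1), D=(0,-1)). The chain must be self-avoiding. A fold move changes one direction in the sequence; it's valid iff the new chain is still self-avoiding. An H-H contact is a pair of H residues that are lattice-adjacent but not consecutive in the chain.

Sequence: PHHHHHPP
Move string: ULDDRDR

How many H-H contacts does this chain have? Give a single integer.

Positions: [(0, 0), (0, 1), (-1, 1), (-1, 0), (-1, -1), (0, -1), (0, -2), (1, -2)]
No H-H contacts found.

Answer: 0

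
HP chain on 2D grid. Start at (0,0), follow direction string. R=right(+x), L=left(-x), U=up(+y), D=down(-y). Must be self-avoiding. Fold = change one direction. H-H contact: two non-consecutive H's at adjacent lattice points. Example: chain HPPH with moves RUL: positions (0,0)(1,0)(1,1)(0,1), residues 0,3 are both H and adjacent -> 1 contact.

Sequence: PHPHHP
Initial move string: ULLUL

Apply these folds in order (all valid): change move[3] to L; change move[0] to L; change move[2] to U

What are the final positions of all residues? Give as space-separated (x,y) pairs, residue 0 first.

Initial moves: ULLUL
Fold: move[3]->L => ULLLL (positions: [(0, 0), (0, 1), (-1, 1), (-2, 1), (-3, 1), (-4, 1)])
Fold: move[0]->L => LLLLL (positions: [(0, 0), (-1, 0), (-2, 0), (-3, 0), (-4, 0), (-5, 0)])
Fold: move[2]->U => LLULL (positions: [(0, 0), (-1, 0), (-2, 0), (-2, 1), (-3, 1), (-4, 1)])

Answer: (0,0) (-1,0) (-2,0) (-2,1) (-3,1) (-4,1)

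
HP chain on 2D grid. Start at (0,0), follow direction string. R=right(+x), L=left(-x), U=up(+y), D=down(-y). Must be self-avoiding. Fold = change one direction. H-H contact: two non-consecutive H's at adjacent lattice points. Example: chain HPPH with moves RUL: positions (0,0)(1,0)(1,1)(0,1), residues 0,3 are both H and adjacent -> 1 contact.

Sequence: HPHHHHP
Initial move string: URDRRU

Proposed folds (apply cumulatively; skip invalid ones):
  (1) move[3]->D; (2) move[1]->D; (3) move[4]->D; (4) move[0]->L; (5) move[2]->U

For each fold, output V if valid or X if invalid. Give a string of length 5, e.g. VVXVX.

Answer: VXXXX

Derivation:
Initial: URDRRU -> [(0, 0), (0, 1), (1, 1), (1, 0), (2, 0), (3, 0), (3, 1)]
Fold 1: move[3]->D => URDDRU VALID
Fold 2: move[1]->D => UDDDRU INVALID (collision), skipped
Fold 3: move[4]->D => URDDDU INVALID (collision), skipped
Fold 4: move[0]->L => LRDDRU INVALID (collision), skipped
Fold 5: move[2]->U => URUDRU INVALID (collision), skipped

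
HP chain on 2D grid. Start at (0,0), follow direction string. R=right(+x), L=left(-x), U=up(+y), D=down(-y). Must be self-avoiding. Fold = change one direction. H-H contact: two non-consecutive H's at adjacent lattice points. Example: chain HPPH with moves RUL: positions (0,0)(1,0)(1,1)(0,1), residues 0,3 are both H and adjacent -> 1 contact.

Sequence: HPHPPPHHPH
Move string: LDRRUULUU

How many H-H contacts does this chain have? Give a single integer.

Positions: [(0, 0), (-1, 0), (-1, -1), (0, -1), (1, -1), (1, 0), (1, 1), (0, 1), (0, 2), (0, 3)]
H-H contact: residue 0 @(0,0) - residue 7 @(0, 1)

Answer: 1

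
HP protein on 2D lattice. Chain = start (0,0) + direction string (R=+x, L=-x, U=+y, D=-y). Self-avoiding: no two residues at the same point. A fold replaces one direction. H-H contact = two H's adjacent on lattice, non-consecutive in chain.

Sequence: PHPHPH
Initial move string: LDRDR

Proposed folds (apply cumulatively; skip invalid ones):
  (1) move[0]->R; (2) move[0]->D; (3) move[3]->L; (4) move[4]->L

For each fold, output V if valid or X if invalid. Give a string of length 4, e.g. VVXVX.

Initial: LDRDR -> [(0, 0), (-1, 0), (-1, -1), (0, -1), (0, -2), (1, -2)]
Fold 1: move[0]->R => RDRDR VALID
Fold 2: move[0]->D => DDRDR VALID
Fold 3: move[3]->L => DDRLR INVALID (collision), skipped
Fold 4: move[4]->L => DDRDL VALID

Answer: VVXV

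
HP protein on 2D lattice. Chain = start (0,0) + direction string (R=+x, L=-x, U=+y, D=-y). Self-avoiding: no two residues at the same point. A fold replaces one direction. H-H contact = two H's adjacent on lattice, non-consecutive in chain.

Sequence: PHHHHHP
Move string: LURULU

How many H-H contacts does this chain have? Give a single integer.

Answer: 1

Derivation:
Positions: [(0, 0), (-1, 0), (-1, 1), (0, 1), (0, 2), (-1, 2), (-1, 3)]
H-H contact: residue 2 @(-1,1) - residue 5 @(-1, 2)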